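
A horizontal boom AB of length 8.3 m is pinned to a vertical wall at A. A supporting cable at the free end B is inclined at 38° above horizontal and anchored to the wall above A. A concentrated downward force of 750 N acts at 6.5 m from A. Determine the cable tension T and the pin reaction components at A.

T = 954.0 N, A_x = 751.8 N, A_y = 162.7 N

ΣM about A: T·sin38°·8.3 − 750·6.5 = 0 → T = 4875/(8.3·0.615661) = 954.014 ≈ 954.0 N.
ΣF_x = 0: A_x − T·cos38° = 0 → A_x = 954.014 × 0.788011 = 751.8 N.
ΣF_y = 0: A_y + T·sin38° − 750 = 0 → A_y = 750 − 954.014 × 0.615661 = 162.7 N.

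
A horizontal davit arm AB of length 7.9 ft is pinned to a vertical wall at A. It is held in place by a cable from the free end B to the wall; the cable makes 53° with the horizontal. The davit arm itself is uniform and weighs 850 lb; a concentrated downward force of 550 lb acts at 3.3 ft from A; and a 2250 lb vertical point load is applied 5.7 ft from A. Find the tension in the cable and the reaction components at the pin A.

T = 2853 lb, A_x = 1717 lb, A_y = 1372 lb

ΣM about A: T·sin53°·7.9 − 850·3.95 − 550·3.3 − 2250·5.7 = 0 → T = 17997.5/(7.9·0.798636) = 2852.57 ≈ 2853 lb.
ΣF_x = 0: A_x − T·cos53° = 0 → A_x = 2852.57 × 0.601815 = 1717 lb.
ΣF_y = 0: A_y + T·sin53° − 850 − 550 − 2250 = 0 → A_y = 3650 − 2852.57 × 0.798636 = 1372 lb.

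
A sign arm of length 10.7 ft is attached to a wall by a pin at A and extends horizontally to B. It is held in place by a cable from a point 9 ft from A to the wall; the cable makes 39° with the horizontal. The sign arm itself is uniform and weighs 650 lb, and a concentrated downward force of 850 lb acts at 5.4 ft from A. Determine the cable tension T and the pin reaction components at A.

ΣM about A: T·sin39°·9 − 650·5.35 − 850·5.4 = 0 → T = 8067.5/(9·0.62932) = 1424.38 ≈ 1424 lb.
ΣF_x = 0: A_x − T·cos39° = 0 → A_x = 1424.38 × 0.777146 = 1107 lb.
ΣF_y = 0: A_y + T·sin39° − 650 − 850 = 0 → A_y = 1500 − 1424.38 × 0.62932 = 603.6 lb.

T = 1424 lb, A_x = 1107 lb, A_y = 603.6 lb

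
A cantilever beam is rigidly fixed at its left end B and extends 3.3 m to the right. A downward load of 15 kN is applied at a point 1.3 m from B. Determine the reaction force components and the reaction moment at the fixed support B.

ΣF_x = 0: B_x = 0.
ΣF_y = 0: B_y − 15 = 0 → B_y = 15.00 kN.
ΣM about B: M_B − 15·1.3 = 0 → M_B = 19.50 kN·m.

B_x = 0, B_y = 15.00 kN, M_B = 19.50 kN·m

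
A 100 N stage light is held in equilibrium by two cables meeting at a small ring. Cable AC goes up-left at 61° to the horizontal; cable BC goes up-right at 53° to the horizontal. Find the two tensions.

ΣF_x = 0: −T_AC·cos61° + T_BC·cos53° = 0 → T_BC = 0.805579·T_AC.
ΣF_y = 0: T_AC·sin61° + T_BC·sin53° = 100.
Substitute: T_AC·(0.87462 + 0.805579·0.798636) = 100 → T_AC = 65.8768 ≈ 65.88 N.
Then T_BC = 0.805579 × 65.8768 = 53.07 N.

T_AC = 65.88 N, T_BC = 53.07 N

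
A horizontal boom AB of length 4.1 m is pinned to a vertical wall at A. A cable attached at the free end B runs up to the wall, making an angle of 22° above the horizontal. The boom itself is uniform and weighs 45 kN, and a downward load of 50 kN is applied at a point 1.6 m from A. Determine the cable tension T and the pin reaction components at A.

ΣM about A: T·sin22°·4.1 − 45·2.05 − 50·1.6 = 0 → T = 172.25/(4.1·0.374607) = 112.15 ≈ 112.2 kN.
ΣF_x = 0: A_x − T·cos22° = 0 → A_x = 112.15 × 0.927184 = 104.0 kN.
ΣF_y = 0: A_y + T·sin22° − 45 − 50 = 0 → A_y = 95 − 112.15 × 0.374607 = 52.99 kN.

T = 112.2 kN, A_x = 104.0 kN, A_y = 52.99 kN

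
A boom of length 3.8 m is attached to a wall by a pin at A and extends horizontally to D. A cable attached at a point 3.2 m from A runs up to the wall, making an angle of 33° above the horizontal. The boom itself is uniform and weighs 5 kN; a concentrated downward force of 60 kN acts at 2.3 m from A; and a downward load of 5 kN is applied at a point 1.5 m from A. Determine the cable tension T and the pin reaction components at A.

T = 88.94 kN, A_x = 74.59 kN, A_y = 21.56 kN

ΣM about A: T·sin33°·3.2 − 5·1.9 − 60·2.3 − 5·1.5 = 0 → T = 155/(3.2·0.544639) = 88.9351 ≈ 88.94 kN.
ΣF_x = 0: A_x − T·cos33° = 0 → A_x = 88.9351 × 0.838671 = 74.59 kN.
ΣF_y = 0: A_y + T·sin33° − 5 − 60 − 5 = 0 → A_y = 70 − 88.9351 × 0.544639 = 21.56 kN.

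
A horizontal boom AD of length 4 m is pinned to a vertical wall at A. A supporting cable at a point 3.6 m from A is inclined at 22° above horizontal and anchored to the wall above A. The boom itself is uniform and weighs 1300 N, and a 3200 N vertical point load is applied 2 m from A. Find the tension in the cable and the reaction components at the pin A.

T = 6674 N, A_x = 6188 N, A_y = 2000 N

ΣM about A: T·sin22°·3.6 − 1300·2 − 3200·2 = 0 → T = 9000/(3.6·0.374607) = 6673.66 ≈ 6674 N.
ΣF_x = 0: A_x − T·cos22° = 0 → A_x = 6673.66 × 0.927184 = 6188 N.
ΣF_y = 0: A_y + T·sin22° − 1300 − 3200 = 0 → A_y = 4500 − 6673.66 × 0.374607 = 2000 N.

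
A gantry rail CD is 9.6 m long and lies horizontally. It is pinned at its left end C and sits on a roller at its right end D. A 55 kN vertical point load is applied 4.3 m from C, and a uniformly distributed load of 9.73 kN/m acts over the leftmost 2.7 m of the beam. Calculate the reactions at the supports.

C_x = 0, C_y = 52.94 kN, D_y = 28.33 kN

Resultant of the distributed load: 9.73 × 2.7 = 26.271 kN at 1.35 m from C.
ΣM about C: D_y·9.6 − 55·4.3 − (9.73·2.7)·1.35 = 0 → D_y = 271.96585/9.6 = 28.3298 ≈ 28.33 kN.
ΣF_y = 0: C_y + 28.3298 − 55 − 9.73·2.7 = 0 → C_y = 52.94 kN.
ΣF_x = 0: no horizontal applied forces, so C_x = 0.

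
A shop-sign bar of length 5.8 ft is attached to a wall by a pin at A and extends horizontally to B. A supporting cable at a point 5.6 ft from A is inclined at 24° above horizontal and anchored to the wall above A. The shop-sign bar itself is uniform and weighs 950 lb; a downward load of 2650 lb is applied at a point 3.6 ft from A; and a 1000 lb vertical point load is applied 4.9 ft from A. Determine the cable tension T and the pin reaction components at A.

T = 7549 lb, A_x = 6897 lb, A_y = 1529 lb

ΣM about A: T·sin24°·5.6 − 950·2.9 − 2650·3.6 − 1000·4.9 = 0 → T = 17195/(5.6·0.406737) = 7549.19 ≈ 7549 lb.
ΣF_x = 0: A_x − T·cos24° = 0 → A_x = 7549.19 × 0.913545 = 6897 lb.
ΣF_y = 0: A_y + T·sin24° − 950 − 2650 − 1000 = 0 → A_y = 4600 − 7549.19 × 0.406737 = 1529 lb.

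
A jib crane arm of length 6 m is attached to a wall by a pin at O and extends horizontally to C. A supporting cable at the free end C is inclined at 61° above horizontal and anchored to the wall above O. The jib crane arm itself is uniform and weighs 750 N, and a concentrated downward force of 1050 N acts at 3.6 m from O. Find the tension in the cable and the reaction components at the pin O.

T = 1149 N, O_x = 557.1 N, O_y = 795.0 N

ΣM about O: T·sin61°·6 − 750·3 − 1050·3.6 = 0 → T = 6030/(6·0.87462) = 1149.07 ≈ 1149 N.
ΣF_x = 0: O_x − T·cos61° = 0 → O_x = 1149.07 × 0.48481 = 557.1 N.
ΣF_y = 0: O_y + T·sin61° − 750 − 1050 = 0 → O_y = 1800 − 1149.07 × 0.87462 = 795.0 N.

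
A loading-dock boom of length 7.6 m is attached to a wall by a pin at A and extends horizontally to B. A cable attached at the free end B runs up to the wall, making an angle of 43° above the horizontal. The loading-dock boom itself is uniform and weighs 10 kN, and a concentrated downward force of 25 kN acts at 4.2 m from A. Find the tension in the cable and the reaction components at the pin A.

T = 27.59 kN, A_x = 20.18 kN, A_y = 16.18 kN

ΣM about A: T·sin43°·7.6 − 10·3.8 − 25·4.2 = 0 → T = 143/(7.6·0.681998) = 27.5892 ≈ 27.59 kN.
ΣF_x = 0: A_x − T·cos43° = 0 → A_x = 27.5892 × 0.731354 = 20.18 kN.
ΣF_y = 0: A_y + T·sin43° − 10 − 25 = 0 → A_y = 35 − 27.5892 × 0.681998 = 16.18 kN.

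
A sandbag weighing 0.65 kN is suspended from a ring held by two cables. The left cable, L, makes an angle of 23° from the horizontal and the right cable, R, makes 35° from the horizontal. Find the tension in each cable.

T_L = 0.6279 kN, T_R = 0.7055 kN

ΣF_x = 0: −T_L·cos23° + T_R·cos35° = 0 → T_R = 1.12373·T_L.
ΣF_y = 0: T_L·sin23° + T_R·sin35° = 0.65.
Substitute: T_L·(0.390731 + 1.12373·0.573576) = 0.65 → T_L = 0.627852 ≈ 0.6279 kN.
Then T_R = 1.12373 × 0.627852 = 0.7055 kN.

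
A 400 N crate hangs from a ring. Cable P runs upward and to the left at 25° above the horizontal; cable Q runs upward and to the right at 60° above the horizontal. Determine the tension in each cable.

T_P = 200.8 N, T_Q = 363.9 N

ΣF_x = 0: −T_P·cos25° + T_Q·cos60° = 0 → T_Q = 1.81262·T_P.
ΣF_y = 0: T_P·sin25° + T_Q·sin60° = 400.
Substitute: T_P·(0.422618 + 1.81262·0.866025) = 400 → T_P = 200.764 ≈ 200.8 N.
Then T_Q = 1.81262 × 200.764 = 363.9 N.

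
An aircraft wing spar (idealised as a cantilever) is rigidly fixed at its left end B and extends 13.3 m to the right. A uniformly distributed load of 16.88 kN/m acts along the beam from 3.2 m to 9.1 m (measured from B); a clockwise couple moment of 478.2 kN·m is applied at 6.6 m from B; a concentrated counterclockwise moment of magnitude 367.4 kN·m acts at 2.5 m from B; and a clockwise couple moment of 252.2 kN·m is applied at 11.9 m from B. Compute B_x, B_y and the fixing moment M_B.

Resultant of the distributed load: 16.88 × 5.9 = 99.592 kN at 6.15 m from B.
ΣF_x = 0: B_x = 0.
ΣF_y = 0: B_y − 16.88·5.9 = 0 → B_y = 99.59 kN.
ΣM about B: M_B − (16.88·5.9)·6.15 − 478.2 + 367.4 − 252.2 = 0 → M_B = 975.5 kN·m.

B_x = 0, B_y = 99.59 kN, M_B = 975.5 kN·m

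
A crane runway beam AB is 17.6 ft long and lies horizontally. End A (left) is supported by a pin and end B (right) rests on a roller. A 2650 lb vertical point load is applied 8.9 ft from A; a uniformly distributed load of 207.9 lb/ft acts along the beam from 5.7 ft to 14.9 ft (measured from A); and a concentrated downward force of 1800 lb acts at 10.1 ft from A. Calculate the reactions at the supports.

Resultant of the distributed load: 207.9 × 9.2 = 1912.68 lb at 10.3 ft from A.
ΣM about A: B_y·17.6 − 2650·8.9 − (207.9·9.2)·10.3 − 1800·10.1 = 0 → B_y = 61465.604/17.6 = 3492.36 ≈ 3492 lb.
ΣF_y = 0: A_y + 3492.36 − 2650 − 207.9·9.2 − 1800 = 0 → A_y = 2870 lb.
ΣF_x = 0: no horizontal applied forces, so A_x = 0.

A_x = 0, A_y = 2870 lb, B_y = 3492 lb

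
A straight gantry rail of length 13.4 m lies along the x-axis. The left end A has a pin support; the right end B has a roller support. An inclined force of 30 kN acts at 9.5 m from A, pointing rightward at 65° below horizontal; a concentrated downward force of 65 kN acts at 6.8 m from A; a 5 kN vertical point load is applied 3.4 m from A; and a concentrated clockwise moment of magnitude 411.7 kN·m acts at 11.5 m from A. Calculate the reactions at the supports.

Taking moments about A: B_y·13.4 − 30·sin65°·9.5 − 65·6.8 − 5·3.4 − 411.7 = 0 → B_y = 1129/13.4 = 84.2537 ≈ 84.25 kN.
ΣF_y = 0: A_y + 84.2537 − 30·sin65° − 65 − 5 = 0 → A_y = 12.94 kN.
ΣF_x = 0: A_x + 30·cos65° = 0 → A_x = -12.68 kN.

A_x = -12.68 kN, A_y = 12.94 kN, B_y = 84.25 kN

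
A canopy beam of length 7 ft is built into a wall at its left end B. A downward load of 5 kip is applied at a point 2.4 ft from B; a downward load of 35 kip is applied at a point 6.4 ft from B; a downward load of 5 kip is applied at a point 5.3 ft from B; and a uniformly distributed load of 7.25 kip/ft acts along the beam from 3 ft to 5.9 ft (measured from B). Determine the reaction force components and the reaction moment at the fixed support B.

Resultant of the distributed load: 7.25 × 2.9 = 21.025 kip at 4.45 ft from B.
ΣF_x = 0: B_x = 0.
ΣF_y = 0: B_y − 5 − 35 − 5 − 7.25·2.9 = 0 → B_y = 66.03 kip.
ΣM about B: M_B − 5·2.4 − 35·6.4 − 5·5.3 − (7.25·2.9)·4.45 = 0 → M_B = 356.1 kip·ft.

B_x = 0, B_y = 66.03 kip, M_B = 356.1 kip·ft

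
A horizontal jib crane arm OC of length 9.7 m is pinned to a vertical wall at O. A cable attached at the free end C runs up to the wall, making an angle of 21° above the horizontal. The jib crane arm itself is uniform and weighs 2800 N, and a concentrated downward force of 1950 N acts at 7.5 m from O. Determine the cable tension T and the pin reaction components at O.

ΣM about O: T·sin21°·9.7 − 2800·4.85 − 1950·7.5 = 0 → T = 28205/(9.7·0.358368) = 8113.82 ≈ 8114 N.
ΣF_x = 0: O_x − T·cos21° = 0 → O_x = 8113.82 × 0.93358 = 7575 N.
ΣF_y = 0: O_y + T·sin21° − 2800 − 1950 = 0 → O_y = 4750 − 8113.82 × 0.358368 = 1842 N.

T = 8114 N, O_x = 7575 N, O_y = 1842 N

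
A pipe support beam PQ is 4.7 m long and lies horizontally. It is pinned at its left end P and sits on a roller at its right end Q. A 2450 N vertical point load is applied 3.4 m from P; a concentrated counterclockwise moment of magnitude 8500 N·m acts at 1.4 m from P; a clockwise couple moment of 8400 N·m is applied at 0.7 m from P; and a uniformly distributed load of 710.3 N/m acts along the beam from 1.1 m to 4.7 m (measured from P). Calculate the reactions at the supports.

P_x = 0, P_y = 1678 N, Q_y = 3329 N

Resultant of the distributed load: 710.3 × 3.6 = 2557.08 N at 2.9 m from P.
ΣM about P: Q_y·4.7 − 2450·3.4 + 8500 − 8400 − (710.3·3.6)·2.9 = 0 → Q_y = 15645.532/4.7 = 3328.84 ≈ 3329 N.
ΣF_y = 0: P_y + 3328.84 − 2450 − 710.3·3.6 = 0 → P_y = 1678 N.
ΣF_x = 0: no horizontal applied forces, so P_x = 0.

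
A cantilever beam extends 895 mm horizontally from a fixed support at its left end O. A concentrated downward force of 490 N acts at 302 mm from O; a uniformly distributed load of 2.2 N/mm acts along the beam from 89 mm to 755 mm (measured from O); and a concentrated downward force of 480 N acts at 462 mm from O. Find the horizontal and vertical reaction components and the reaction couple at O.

O_x = 0, O_y = 2435 N, M_O = 988100 N·mm

Resultant of the distributed load: 2.2 × 666 = 1465.2 N at 422 mm from O.
ΣF_x = 0: O_x = 0.
ΣF_y = 0: O_y − 490 − 2.2·666 − 480 = 0 → O_y = 2435 N.
ΣM about O: M_O − 490·302 − (2.2·666)·422 − 480·462 = 0 → M_O = 988100 N·mm.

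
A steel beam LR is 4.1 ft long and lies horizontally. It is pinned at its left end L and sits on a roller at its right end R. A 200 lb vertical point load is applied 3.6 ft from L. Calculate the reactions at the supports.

Taking moments about L: R_y·4.1 − 200·3.6 = 0 → R_y = 720/4.1 = 175.61 ≈ 175.6 lb.
ΣF_y = 0: L_y + 175.61 − 200 = 0 → L_y = 24.39 lb.
ΣF_x = 0: no horizontal applied forces, so L_x = 0.

L_x = 0, L_y = 24.39 lb, R_y = 175.6 lb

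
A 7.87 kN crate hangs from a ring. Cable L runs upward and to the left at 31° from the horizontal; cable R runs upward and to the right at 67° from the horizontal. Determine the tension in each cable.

ΣF_x = 0: −T_L·cos31° + T_R·cos67° = 0 → T_R = 2.19375·T_L.
ΣF_y = 0: T_L·sin31° + T_R·sin67° = 7.87.
Substitute: T_L·(0.515038 + 2.19375·0.920505) = 7.87 → T_L = 3.10528 ≈ 3.105 kN.
Then T_R = 2.19375 × 3.10528 = 6.812 kN.

T_L = 3.105 kN, T_R = 6.812 kN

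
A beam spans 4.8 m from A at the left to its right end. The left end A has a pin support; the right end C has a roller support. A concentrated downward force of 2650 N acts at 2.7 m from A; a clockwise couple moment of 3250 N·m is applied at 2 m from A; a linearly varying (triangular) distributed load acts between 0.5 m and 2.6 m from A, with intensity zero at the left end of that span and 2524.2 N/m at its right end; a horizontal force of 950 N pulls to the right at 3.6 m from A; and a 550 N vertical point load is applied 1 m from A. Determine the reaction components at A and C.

Resultant of the triangular load: ½ × 2524.2 × 2.1 = 2650.41 N, acting at 1.9 m from A (one-third of the span from the peak).
Moments about A: C_y·4.8 − 2650·2.7 − 3250 − (½·2524.2·2.1)·1.9 − 550·1 = 0 → C_y = 15990.779/4.8 = 3331.41 ≈ 3331 N.
ΣF_y = 0: A_y + 3331.41 − 2650 − ½·2524.2·2.1 − 550 = 0 → A_y = 2519 N.
ΣF_x = 0: A_x + 950 = 0 → A_x = -950.0 N.

A_x = -950.0 N, A_y = 2519 N, C_y = 3331 N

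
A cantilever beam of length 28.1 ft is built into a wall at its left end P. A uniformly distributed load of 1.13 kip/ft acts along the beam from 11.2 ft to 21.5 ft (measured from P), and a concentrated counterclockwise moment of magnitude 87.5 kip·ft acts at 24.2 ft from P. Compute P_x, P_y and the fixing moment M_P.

P_x = 0, P_y = 11.64 kip, M_P = 102.8 kip·ft

Resultant of the distributed load: 1.13 × 10.3 = 11.639 kip at 16.35 ft from P.
ΣF_x = 0: P_x = 0.
ΣF_y = 0: P_y − 1.13·10.3 = 0 → P_y = 11.64 kip.
ΣM about P: M_P − (1.13·10.3)·16.35 + 87.5 = 0 → M_P = 102.8 kip·ft.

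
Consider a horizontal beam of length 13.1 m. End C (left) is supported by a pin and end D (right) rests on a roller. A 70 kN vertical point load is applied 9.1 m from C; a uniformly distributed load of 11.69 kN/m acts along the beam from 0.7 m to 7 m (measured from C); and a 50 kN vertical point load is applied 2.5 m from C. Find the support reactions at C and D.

C_x = 0, C_y = 113.8 kN, D_y = 79.81 kN

Resultant of the distributed load: 11.69 × 6.3 = 73.647 kN at 3.85 m from C.
Taking moments about C: D_y·13.1 − 70·9.1 − (11.69·6.3)·3.85 − 50·2.5 = 0 → D_y = 1045.54095/13.1 = 79.8123 ≈ 79.81 kN.
ΣF_y = 0: C_y + 79.8123 − 70 − 11.69·6.3 − 50 = 0 → C_y = 113.8 kN.
ΣF_x = 0: no horizontal applied forces, so C_x = 0.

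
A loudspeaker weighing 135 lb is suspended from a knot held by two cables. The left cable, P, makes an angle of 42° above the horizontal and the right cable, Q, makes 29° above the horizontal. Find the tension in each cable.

T_P = 124.9 lb, T_Q = 106.1 lb

ΣF_x = 0: −T_P·cos42° + T_Q·cos29° = 0 → T_Q = 0.849678·T_P.
ΣF_y = 0: T_P·sin42° + T_Q·sin29° = 135.
Substitute: T_P·(0.669131 + 0.849678·0.48481) = 135 → T_P = 124.877 ≈ 124.9 lb.
Then T_Q = 0.849678 × 124.877 = 106.1 lb.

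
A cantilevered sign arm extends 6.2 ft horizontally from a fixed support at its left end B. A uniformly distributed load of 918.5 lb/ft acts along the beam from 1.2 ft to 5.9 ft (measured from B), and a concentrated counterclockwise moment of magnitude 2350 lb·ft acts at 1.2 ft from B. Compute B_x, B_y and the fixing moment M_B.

Resultant of the distributed load: 918.5 × 4.7 = 4316.95 lb at 3.55 ft from B.
ΣF_x = 0: B_x = 0.
ΣF_y = 0: B_y − 918.5·4.7 = 0 → B_y = 4317 lb.
ΣM about B: M_B − (918.5·4.7)·3.55 + 2350 = 0 → M_B = 12980 lb·ft.

B_x = 0, B_y = 4317 lb, M_B = 12980 lb·ft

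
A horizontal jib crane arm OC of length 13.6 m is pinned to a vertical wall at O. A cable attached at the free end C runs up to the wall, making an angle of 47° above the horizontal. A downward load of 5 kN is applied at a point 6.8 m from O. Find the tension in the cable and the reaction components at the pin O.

T = 3.418 kN, O_x = 2.331 kN, O_y = 2.500 kN

ΣM about O: T·sin47°·13.6 − 5·6.8 = 0 → T = 34/(13.6·0.731354) = 3.41832 ≈ 3.418 kN.
ΣF_x = 0: O_x − T·cos47° = 0 → O_x = 3.41832 × 0.681998 = 2.331 kN.
ΣF_y = 0: O_y + T·sin47° − 5 = 0 → O_y = 5 − 3.41832 × 0.731354 = 2.500 kN.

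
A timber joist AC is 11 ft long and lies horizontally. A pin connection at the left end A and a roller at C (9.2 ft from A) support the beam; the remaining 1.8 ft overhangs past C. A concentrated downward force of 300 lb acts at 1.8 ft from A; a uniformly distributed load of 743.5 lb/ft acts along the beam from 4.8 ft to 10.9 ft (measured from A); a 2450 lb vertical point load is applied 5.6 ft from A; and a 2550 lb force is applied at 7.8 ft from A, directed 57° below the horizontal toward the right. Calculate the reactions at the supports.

Resultant of the distributed load: 743.5 × 6.1 = 4535.35 lb at 7.85 ft from A.
Moments about A: C_y·9.2 − 300·1.8 − (743.5·6.1)·7.85 − 2450·5.6 − 2550·sin57°·7.8 = 0 → C_y = 66543.7/9.2 = 7233.01 ≈ 7233 lb.
ΣF_y = 0: A_y + 7233.01 − 300 − 743.5·6.1 − 2450 − 2550·sin57° = 0 → A_y = 2191 lb.
ΣF_x = 0: A_x + 2550·cos57° = 0 → A_x = -1389 lb.

A_x = -1389 lb, A_y = 2191 lb, C_y = 7233 lb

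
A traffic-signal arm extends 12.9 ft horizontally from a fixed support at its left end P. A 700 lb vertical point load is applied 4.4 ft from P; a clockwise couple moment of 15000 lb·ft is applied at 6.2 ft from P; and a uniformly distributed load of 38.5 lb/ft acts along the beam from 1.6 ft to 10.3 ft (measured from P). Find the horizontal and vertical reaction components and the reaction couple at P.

Resultant of the distributed load: 38.5 × 8.7 = 334.95 lb at 5.95 ft from P.
ΣF_x = 0: P_x = 0.
ΣF_y = 0: P_y − 700 − 38.5·8.7 = 0 → P_y = 1035 lb.
ΣM about P: M_P − 700·4.4 − 15000 − (38.5·8.7)·5.95 = 0 → M_P = 20070 lb·ft.

P_x = 0, P_y = 1035 lb, M_P = 20070 lb·ft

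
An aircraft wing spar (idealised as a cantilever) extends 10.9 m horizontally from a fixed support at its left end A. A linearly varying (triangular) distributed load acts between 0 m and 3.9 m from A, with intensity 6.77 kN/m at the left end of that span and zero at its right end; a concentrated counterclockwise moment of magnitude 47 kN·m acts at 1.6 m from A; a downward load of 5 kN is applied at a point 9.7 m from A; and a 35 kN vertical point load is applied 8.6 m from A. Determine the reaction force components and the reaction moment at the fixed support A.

A_x = 0, A_y = 53.20 kN, M_A = 319.7 kN·m

Resultant of the triangular load: ½ × 6.77 × 3.9 = 13.2015 kN, acting at 1.3 m from A (one-third of the span from the peak).
ΣF_x = 0: A_x = 0.
ΣF_y = 0: A_y − ½·6.77·3.9 − 5 − 35 = 0 → A_y = 53.20 kN.
ΣM about A: M_A − (½·6.77·3.9)·1.3 + 47 − 5·9.7 − 35·8.6 = 0 → M_A = 319.7 kN·m.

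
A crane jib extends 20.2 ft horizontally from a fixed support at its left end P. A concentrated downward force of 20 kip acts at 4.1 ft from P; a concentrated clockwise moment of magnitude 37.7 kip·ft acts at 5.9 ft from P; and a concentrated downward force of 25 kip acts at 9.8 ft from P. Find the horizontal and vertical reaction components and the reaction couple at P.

P_x = 0, P_y = 45.00 kip, M_P = 364.7 kip·ft

ΣF_x = 0: P_x = 0.
ΣF_y = 0: P_y − 20 − 25 = 0 → P_y = 45.00 kip.
ΣM about P: M_P − 20·4.1 − 37.7 − 25·9.8 = 0 → M_P = 364.7 kip·ft.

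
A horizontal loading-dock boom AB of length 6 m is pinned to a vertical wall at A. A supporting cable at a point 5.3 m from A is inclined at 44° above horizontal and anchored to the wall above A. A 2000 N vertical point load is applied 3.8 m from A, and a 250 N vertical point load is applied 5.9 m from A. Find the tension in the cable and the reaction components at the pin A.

T = 2465 N, A_x = 1773 N, A_y = 537.7 N

ΣM about A: T·sin44°·5.3 − 2000·3.8 − 250·5.9 = 0 → T = 9075/(5.3·0.694658) = 2464.9 ≈ 2465 N.
ΣF_x = 0: A_x − T·cos44° = 0 → A_x = 2464.9 × 0.71934 = 1773 N.
ΣF_y = 0: A_y + T·sin44° − 2000 − 250 = 0 → A_y = 2250 − 2464.9 × 0.694658 = 537.7 N.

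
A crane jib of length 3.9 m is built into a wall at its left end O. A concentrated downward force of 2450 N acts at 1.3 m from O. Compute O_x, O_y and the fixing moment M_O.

ΣF_x = 0: O_x = 0.
ΣF_y = 0: O_y − 2450 = 0 → O_y = 2450 N.
ΣM about O: M_O − 2450·1.3 = 0 → M_O = 3185 N·m.

O_x = 0, O_y = 2450 N, M_O = 3185 N·m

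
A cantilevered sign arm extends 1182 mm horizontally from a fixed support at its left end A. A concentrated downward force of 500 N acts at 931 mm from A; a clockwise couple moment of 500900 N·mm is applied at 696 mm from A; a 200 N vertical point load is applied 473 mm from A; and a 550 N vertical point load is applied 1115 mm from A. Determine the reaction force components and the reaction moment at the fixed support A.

A_x = 0, A_y = 1250 N, M_A = 1674000 N·mm

ΣF_x = 0: A_x = 0.
ΣF_y = 0: A_y − 500 − 200 − 550 = 0 → A_y = 1250 N.
ΣM about A: M_A − 500·931 − 500900 − 200·473 − 550·1115 = 0 → M_A = 1674000 N·mm.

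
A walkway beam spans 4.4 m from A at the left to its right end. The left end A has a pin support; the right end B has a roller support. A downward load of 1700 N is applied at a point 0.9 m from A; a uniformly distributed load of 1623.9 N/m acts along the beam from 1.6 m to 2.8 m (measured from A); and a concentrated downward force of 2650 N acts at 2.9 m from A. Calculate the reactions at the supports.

A_x = 0, A_y = 3230 N, B_y = 3069 N

Resultant of the distributed load: 1623.9 × 1.2 = 1948.68 N at 2.2 m from A.
Taking moments about A: B_y·4.4 − 1700·0.9 − (1623.9·1.2)·2.2 − 2650·2.9 = 0 → B_y = 13502.096/4.4 = 3068.66 ≈ 3069 N.
ΣF_y = 0: A_y + 3068.66 − 1700 − 1623.9·1.2 − 2650 = 0 → A_y = 3230 N.
ΣF_x = 0: no horizontal applied forces, so A_x = 0.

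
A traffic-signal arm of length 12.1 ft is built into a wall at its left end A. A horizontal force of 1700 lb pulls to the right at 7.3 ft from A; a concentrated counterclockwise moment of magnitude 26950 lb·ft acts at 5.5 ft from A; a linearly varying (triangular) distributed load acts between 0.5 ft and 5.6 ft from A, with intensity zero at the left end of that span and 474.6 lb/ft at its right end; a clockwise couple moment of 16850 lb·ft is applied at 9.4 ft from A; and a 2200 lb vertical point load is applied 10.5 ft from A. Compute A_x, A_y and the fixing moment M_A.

A_x = -1700 lb, A_y = 3410 lb, M_A = 17720 lb·ft

Resultant of the triangular load: ½ × 474.6 × 5.1 = 1210.23 lb, acting at 3.9 ft from A (one-third of the span from the peak).
ΣF_x = 0: A_x + 1700 = 0 → A_x = -1700 lb.
ΣF_y = 0: A_y − ½·474.6·5.1 − 2200 = 0 → A_y = 3410 lb.
ΣM about A: M_A + 26950 − (½·474.6·5.1)·3.9 − 16850 − 2200·10.5 = 0 → M_A = 17720 lb·ft.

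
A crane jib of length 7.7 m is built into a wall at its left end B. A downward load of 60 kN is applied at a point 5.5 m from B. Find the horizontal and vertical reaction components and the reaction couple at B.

B_x = 0, B_y = 60.00 kN, M_B = 330.0 kN·m

ΣF_x = 0: B_x = 0.
ΣF_y = 0: B_y − 60 = 0 → B_y = 60.00 kN.
ΣM about B: M_B − 60·5.5 = 0 → M_B = 330.0 kN·m.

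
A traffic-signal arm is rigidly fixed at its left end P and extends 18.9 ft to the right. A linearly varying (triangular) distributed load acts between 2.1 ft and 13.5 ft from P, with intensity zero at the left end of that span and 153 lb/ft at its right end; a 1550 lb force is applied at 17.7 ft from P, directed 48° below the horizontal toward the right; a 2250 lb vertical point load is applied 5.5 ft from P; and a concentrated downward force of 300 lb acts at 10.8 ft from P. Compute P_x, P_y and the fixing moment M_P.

Resultant of the triangular load: ½ × 153 × 11.4 = 872.1 lb, acting at 9.7 ft from P (one-third of the span from the peak).
ΣF_x = 0: P_x + 1550·cos48° = 0 → P_x = -1037 lb.
ΣF_y = 0: P_y − ½·153·11.4 − 1550·sin48° − 2250 − 300 = 0 → P_y = 4574 lb.
ΣM about P: M_P − (½·153·11.4)·9.7 − 1550·sin48°·17.7 − 2250·5.5 − 300·10.8 = 0 → M_P = 44460 lb·ft.

P_x = -1037 lb, P_y = 4574 lb, M_P = 44460 lb·ft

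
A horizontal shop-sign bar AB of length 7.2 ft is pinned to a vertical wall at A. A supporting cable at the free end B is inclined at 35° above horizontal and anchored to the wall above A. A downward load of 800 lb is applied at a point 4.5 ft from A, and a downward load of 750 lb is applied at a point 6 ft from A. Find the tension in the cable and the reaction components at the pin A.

T = 1961 lb, A_x = 1607 lb, A_y = 425.0 lb

ΣM about A: T·sin35°·7.2 − 800·4.5 − 750·6 = 0 → T = 8100/(7.2·0.573576) = 1961.38 ≈ 1961 lb.
ΣF_x = 0: A_x − T·cos35° = 0 → A_x = 1961.38 × 0.819152 = 1607 lb.
ΣF_y = 0: A_y + T·sin35° − 800 − 750 = 0 → A_y = 1550 − 1961.38 × 0.573576 = 425.0 lb.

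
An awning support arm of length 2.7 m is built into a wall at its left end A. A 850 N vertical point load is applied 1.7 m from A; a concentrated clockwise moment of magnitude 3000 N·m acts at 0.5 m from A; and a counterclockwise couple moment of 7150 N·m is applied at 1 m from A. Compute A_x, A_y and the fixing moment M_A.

A_x = 0, A_y = 850.0 N, M_A = -2705 N·m

ΣF_x = 0: A_x = 0.
ΣF_y = 0: A_y − 850 = 0 → A_y = 850.0 N.
ΣM about A: M_A − 850·1.7 − 3000 + 7150 = 0 → M_A = -2705 N·m.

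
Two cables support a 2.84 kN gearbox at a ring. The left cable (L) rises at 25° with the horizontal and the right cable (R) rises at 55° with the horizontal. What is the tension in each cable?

ΣF_x = 0: −T_L·cos25° + T_R·cos55° = 0 → T_R = 1.5801·T_L.
ΣF_y = 0: T_L·sin25° + T_R·sin55° = 2.84.
Substitute: T_L·(0.422618 + 1.5801·0.819152) = 2.84 → T_L = 1.65409 ≈ 1.654 kN.
Then T_R = 1.5801 × 1.65409 = 2.614 kN.

T_L = 1.654 kN, T_R = 2.614 kN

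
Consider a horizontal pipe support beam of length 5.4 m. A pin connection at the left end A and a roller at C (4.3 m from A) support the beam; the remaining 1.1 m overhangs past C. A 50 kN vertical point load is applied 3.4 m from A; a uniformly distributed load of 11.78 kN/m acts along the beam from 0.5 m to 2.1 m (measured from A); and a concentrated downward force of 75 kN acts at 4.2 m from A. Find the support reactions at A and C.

A_x = 0, A_y = 25.36 kN, C_y = 118.5 kN

Resultant of the distributed load: 11.78 × 1.6 = 18.848 kN at 1.3 m from A.
Taking moments about A: C_y·4.3 − 50·3.4 − (11.78·1.6)·1.3 − 75·4.2 = 0 → C_y = 509.5024/4.3 = 118.489 ≈ 118.5 kN.
ΣF_y = 0: A_y + 118.489 − 50 − 11.78·1.6 − 75 = 0 → A_y = 25.36 kN.
ΣF_x = 0: no horizontal applied forces, so A_x = 0.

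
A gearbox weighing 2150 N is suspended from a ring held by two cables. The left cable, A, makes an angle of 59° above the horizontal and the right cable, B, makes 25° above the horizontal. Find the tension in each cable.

ΣF_x = 0: −T_A·cos59° + T_B·cos25° = 0 → T_B = 0.568282·T_A.
ΣF_y = 0: T_A·sin59° + T_B·sin25° = 2150.
Substitute: T_A·(0.857167 + 0.568282·0.422618) = 2150 → T_A = 1959.3 ≈ 1959 N.
Then T_B = 0.568282 × 1959.3 = 1113 N.

T_A = 1959 N, T_B = 1113 N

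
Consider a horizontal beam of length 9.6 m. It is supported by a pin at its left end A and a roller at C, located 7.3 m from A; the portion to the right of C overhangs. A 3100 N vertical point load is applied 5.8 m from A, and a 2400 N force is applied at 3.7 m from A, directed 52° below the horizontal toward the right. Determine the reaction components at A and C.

Moments about A: C_y·7.3 − 3100·5.8 − 2400·sin52°·3.7 = 0 → C_y = 24977.5/7.3 = 3421.58 ≈ 3422 N.
ΣF_y = 0: A_y + 3421.58 − 3100 − 2400·sin52° = 0 → A_y = 1570 N.
ΣF_x = 0: A_x + 2400·cos52° = 0 → A_x = -1478 N.

A_x = -1478 N, A_y = 1570 N, C_y = 3422 N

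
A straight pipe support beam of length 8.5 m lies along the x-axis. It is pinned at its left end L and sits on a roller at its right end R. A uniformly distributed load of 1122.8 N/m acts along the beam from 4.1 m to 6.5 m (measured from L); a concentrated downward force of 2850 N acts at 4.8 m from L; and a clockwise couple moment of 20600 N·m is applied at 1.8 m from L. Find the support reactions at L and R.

Resultant of the distributed load: 1122.8 × 2.4 = 2694.72 N at 5.3 m from L.
Moments about L: R_y·8.5 − (1122.8·2.4)·5.3 − 2850·4.8 − 20600 = 0 → R_y = 48562.016/8.5 = 5713.18 ≈ 5713 N.
ΣF_y = 0: L_y + 5713.18 − 1122.8·2.4 − 2850 = 0 → L_y = -168.5 N.
ΣF_x = 0: no horizontal applied forces, so L_x = 0.

L_x = 0, L_y = -168.5 N, R_y = 5713 N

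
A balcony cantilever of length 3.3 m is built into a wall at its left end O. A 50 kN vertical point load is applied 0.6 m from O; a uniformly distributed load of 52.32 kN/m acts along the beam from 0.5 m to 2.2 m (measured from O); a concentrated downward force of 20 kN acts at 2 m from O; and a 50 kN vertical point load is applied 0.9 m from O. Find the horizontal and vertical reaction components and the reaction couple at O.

Resultant of the distributed load: 52.32 × 1.7 = 88.944 kN at 1.35 m from O.
ΣF_x = 0: O_x = 0.
ΣF_y = 0: O_y − 50 − 52.32·1.7 − 20 − 50 = 0 → O_y = 208.9 kN.
ΣM about O: M_O − 50·0.6 − (52.32·1.7)·1.35 − 20·2 − 50·0.9 = 0 → M_O = 235.1 kN·m.

O_x = 0, O_y = 208.9 kN, M_O = 235.1 kN·m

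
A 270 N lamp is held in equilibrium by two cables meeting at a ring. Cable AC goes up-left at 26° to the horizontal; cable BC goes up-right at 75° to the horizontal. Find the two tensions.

T_AC = 71.19 N, T_BC = 247.2 N

ΣF_x = 0: −T_AC·cos26° + T_BC·cos75° = 0 → T_BC = 3.47267·T_AC.
ΣF_y = 0: T_AC·sin26° + T_BC·sin75° = 270.
Substitute: T_AC·(0.438371 + 3.47267·0.965926) = 270 → T_AC = 71.1891 ≈ 71.19 N.
Then T_BC = 3.47267 × 71.1891 = 247.2 N.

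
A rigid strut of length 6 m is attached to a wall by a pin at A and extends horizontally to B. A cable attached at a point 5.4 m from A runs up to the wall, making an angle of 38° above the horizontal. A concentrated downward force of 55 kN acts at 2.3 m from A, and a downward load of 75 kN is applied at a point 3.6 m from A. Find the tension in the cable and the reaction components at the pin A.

ΣM about A: T·sin38°·5.4 − 55·2.3 − 75·3.6 = 0 → T = 396.5/(5.4·0.615661) = 119.264 ≈ 119.3 kN.
ΣF_x = 0: A_x − T·cos38° = 0 → A_x = 119.264 × 0.788011 = 93.98 kN.
ΣF_y = 0: A_y + T·sin38° − 55 − 75 = 0 → A_y = 130 − 119.264 × 0.615661 = 56.57 kN.

T = 119.3 kN, A_x = 93.98 kN, A_y = 56.57 kN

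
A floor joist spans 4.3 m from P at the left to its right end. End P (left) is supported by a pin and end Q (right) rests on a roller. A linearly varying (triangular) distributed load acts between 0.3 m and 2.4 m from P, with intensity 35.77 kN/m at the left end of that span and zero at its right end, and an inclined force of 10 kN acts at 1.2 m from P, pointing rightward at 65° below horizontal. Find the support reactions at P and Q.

Resultant of the triangular load: ½ × 35.77 × 2.1 = 37.5585 kN, acting at 1 m from P (one-third of the span from the peak).
Taking moments about P: Q_y·4.3 − (½·35.77·2.1)·1 − 10·sin65°·1.2 = 0 → Q_y = 48.4342/4.3 = 11.2638 ≈ 11.26 kN.
ΣF_y = 0: P_y + 11.2638 − ½·35.77·2.1 − 10·sin65° = 0 → P_y = 35.36 kN.
ΣF_x = 0: P_x + 10·cos65° = 0 → P_x = -4.226 kN.

P_x = -4.226 kN, P_y = 35.36 kN, Q_y = 11.26 kN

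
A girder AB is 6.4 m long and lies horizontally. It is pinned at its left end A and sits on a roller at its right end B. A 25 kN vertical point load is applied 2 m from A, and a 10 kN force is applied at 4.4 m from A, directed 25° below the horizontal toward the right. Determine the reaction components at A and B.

Moments about A: B_y·6.4 − 25·2 − 10·sin25°·4.4 = 0 → B_y = 68.5952/6.4 = 10.718 ≈ 10.72 kN.
ΣF_y = 0: A_y + 10.718 − 25 − 10·sin25° = 0 → A_y = 18.51 kN.
ΣF_x = 0: A_x + 10·cos25° = 0 → A_x = -9.063 kN.

A_x = -9.063 kN, A_y = 18.51 kN, B_y = 10.72 kN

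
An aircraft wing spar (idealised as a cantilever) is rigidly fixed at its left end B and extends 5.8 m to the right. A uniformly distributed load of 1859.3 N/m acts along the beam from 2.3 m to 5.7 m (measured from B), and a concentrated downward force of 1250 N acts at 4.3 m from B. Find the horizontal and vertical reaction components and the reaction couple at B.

B_x = 0, B_y = 7572 N, M_B = 30660 N·m

Resultant of the distributed load: 1859.3 × 3.4 = 6321.62 N at 4 m from B.
ΣF_x = 0: B_x = 0.
ΣF_y = 0: B_y − 1859.3·3.4 − 1250 = 0 → B_y = 7572 N.
ΣM about B: M_B − (1859.3·3.4)·4 − 1250·4.3 = 0 → M_B = 30660 N·m.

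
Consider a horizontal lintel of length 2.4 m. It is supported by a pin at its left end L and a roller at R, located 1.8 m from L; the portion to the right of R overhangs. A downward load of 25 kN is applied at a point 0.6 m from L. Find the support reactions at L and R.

ΣM about L: R_y·1.8 − 25·0.6 = 0 → R_y = 15/1.8 = 8.33333 ≈ 8.333 kN.
ΣF_y = 0: L_y + 8.33333 − 25 = 0 → L_y = 16.67 kN.
ΣF_x = 0: no horizontal applied forces, so L_x = 0.

L_x = 0, L_y = 16.67 kN, R_y = 8.333 kN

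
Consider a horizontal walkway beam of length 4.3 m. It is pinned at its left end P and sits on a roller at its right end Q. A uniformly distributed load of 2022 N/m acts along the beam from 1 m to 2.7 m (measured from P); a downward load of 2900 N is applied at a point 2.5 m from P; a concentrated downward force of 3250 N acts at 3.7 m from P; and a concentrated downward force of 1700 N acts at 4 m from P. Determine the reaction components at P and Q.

Resultant of the distributed load: 2022 × 1.7 = 3437.4 N at 1.85 m from P.
Moments about P: Q_y·4.3 − (2022·1.7)·1.85 − 2900·2.5 − 3250·3.7 − 1700·4 = 0 → Q_y = 32434.19/4.3 = 7542.83 ≈ 7543 N.
ΣF_y = 0: P_y + 7542.83 − 2022·1.7 − 2900 − 3250 − 1700 = 0 → P_y = 3745 N.
ΣF_x = 0: no horizontal applied forces, so P_x = 0.

P_x = 0, P_y = 3745 N, Q_y = 7543 N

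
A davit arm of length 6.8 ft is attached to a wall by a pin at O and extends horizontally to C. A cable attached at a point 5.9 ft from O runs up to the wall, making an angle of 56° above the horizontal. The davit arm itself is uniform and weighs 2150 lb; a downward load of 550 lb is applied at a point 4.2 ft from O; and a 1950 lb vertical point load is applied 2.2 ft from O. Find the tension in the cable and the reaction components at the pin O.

T = 2844 lb, O_x = 1590 lb, O_y = 2292 lb

ΣM about O: T·sin56°·5.9 − 2150·3.4 − 550·4.2 − 1950·2.2 = 0 → T = 13910/(5.9·0.829038) = 2843.81 ≈ 2844 lb.
ΣF_x = 0: O_x − T·cos56° = 0 → O_x = 2843.81 × 0.559193 = 1590 lb.
ΣF_y = 0: O_y + T·sin56° − 2150 − 550 − 1950 = 0 → O_y = 4650 − 2843.81 × 0.829038 = 2292 lb.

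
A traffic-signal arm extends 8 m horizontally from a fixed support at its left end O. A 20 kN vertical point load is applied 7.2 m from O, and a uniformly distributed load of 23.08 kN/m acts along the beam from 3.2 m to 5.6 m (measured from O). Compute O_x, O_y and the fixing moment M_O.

O_x = 0, O_y = 75.39 kN, M_O = 387.7 kN·m

Resultant of the distributed load: 23.08 × 2.4 = 55.392 kN at 4.4 m from O.
ΣF_x = 0: O_x = 0.
ΣF_y = 0: O_y − 20 − 23.08·2.4 = 0 → O_y = 75.39 kN.
ΣM about O: M_O − 20·7.2 − (23.08·2.4)·4.4 = 0 → M_O = 387.7 kN·m.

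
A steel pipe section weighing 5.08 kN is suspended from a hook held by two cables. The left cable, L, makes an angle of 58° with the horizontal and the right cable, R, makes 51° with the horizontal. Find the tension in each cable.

ΣF_x = 0: −T_L·cos58° + T_R·cos51° = 0 → T_R = 0.84205·T_L.
ΣF_y = 0: T_L·sin58° + T_R·sin51° = 5.08.
Substitute: T_L·(0.848048 + 0.84205·0.777146) = 5.08 → T_L = 3.38116 ≈ 3.381 kN.
Then T_R = 0.84205 × 3.38116 = 2.847 kN.

T_L = 3.381 kN, T_R = 2.847 kN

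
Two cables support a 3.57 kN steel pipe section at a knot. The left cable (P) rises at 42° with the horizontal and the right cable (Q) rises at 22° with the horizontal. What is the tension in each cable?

ΣF_x = 0: −T_P·cos42° + T_Q·cos22° = 0 → T_Q = 0.801508·T_P.
ΣF_y = 0: T_P·sin42° + T_Q·sin22° = 3.57.
Substitute: T_P·(0.669131 + 0.801508·0.374607) = 3.57 → T_P = 3.68276 ≈ 3.683 kN.
Then T_Q = 0.801508 × 3.68276 = 2.952 kN.

T_P = 3.683 kN, T_Q = 2.952 kN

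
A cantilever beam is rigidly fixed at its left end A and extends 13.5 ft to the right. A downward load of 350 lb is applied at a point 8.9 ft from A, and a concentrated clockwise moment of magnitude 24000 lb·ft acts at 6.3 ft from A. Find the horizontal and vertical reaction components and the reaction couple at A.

ΣF_x = 0: A_x = 0.
ΣF_y = 0: A_y − 350 = 0 → A_y = 350.0 lb.
ΣM about A: M_A − 350·8.9 − 24000 = 0 → M_A = 27120 lb·ft.

A_x = 0, A_y = 350.0 lb, M_A = 27120 lb·ft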